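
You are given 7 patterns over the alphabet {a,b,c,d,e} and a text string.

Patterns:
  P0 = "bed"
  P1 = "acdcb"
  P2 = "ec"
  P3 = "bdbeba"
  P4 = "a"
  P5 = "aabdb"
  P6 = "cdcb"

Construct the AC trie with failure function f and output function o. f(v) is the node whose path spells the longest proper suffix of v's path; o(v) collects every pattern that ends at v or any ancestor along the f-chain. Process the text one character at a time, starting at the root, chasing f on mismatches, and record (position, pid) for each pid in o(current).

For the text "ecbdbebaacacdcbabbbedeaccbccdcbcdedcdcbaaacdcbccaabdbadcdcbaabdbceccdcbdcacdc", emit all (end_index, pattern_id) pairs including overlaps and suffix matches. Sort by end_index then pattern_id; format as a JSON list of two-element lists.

Build:
Trie nodes:
  0='ε' goto a→4 b→1 c→20 e→9
  1='b' goto d→11 e→2
  2='be' goto d→3
  3='bed' goto ·  ←P0
  4='a' goto a→16 c→5  ←P4
  5='ac' goto d→6
  6='acd' goto c→7
  7='acdc' goto b→8
  8='acdcb' goto ·  ←P1
  9='e' goto c→10
  10='ec' goto ·  ←P2
  11='bd' goto b→12
  12='bdb' goto e→13
  13='bdbe' goto b→14
  14='bdbeb' goto a→15
  15='bdbeba' goto ·  ←P3
  16='aa' goto b→17
  17='aab' goto d→18
  18='aabd' goto b→19
  19='aabdb' goto ·  ←P5
  20='c' goto d→21
  21='cd' goto c→22
  22='cdc' goto b→23
  23='cdcb' goto ·  ←P6

BFS fail/out derivation:
  fail(1) 'b': from fail(0)=0 chase 'b': 0 ⇒ 0;  out=∅∪out(0)=∅
  fail(4) 'a': from fail(0)=0 chase 'a': 0 ⇒ 0;  out={4}∪out(0)={4}
  fail(9) 'e': from fail(0)=0 chase 'e': 0 ⇒ 0;  out=∅∪out(0)=∅
  fail(20) 'c': from fail(0)=0 chase 'c': 0 ⇒ 0;  out=∅∪out(0)=∅
  fail(2) 'be': from fail(1)=0 chase 'e': 0 ⇒ 9;  out=∅∪out(9)=∅
  fail(5) 'ac': from fail(4)=0 chase 'c': 0 ⇒ 20;  out=∅∪out(20)=∅
  fail(10) 'ec': from fail(9)=0 chase 'c': 0 ⇒ 20;  out={2}∪out(20)={2}
  fail(11) 'bd': from fail(1)=0 chase 'd': 0 ⇒ 0;  out=∅∪out(0)=∅
  fail(16) 'aa': from fail(4)=0 chase 'a': 0 ⇒ 4;  out=∅∪out(4)={4}
  fail(21) 'cd': from fail(20)=0 chase 'd': 0 ⇒ 0;  out=∅∪out(0)=∅
  fail(3) 'bed': from fail(2)=9 chase 'd': 9→0 ⇒ 0;  out={0}∪out(0)={0}
  fail(6) 'acd': from fail(5)=20 chase 'd': 20 ⇒ 21;  out=∅∪out(21)=∅
  fail(12) 'bdb': from fail(11)=0 chase 'b': 0 ⇒ 1;  out=∅∪out(1)=∅
  fail(17) 'aab': from fail(16)=4 chase 'b': 4→0 ⇒ 1;  out=∅∪out(1)=∅
  fail(22) 'cdc': from fail(21)=0 chase 'c': 0 ⇒ 20;  out=∅∪out(20)=∅
  fail(7) 'acdc': from fail(6)=21 chase 'c': 21 ⇒ 22;  out=∅∪out(22)=∅
  fail(13) 'bdbe': from fail(12)=1 chase 'e': 1 ⇒ 2;  out=∅∪out(2)=∅
  fail(18) 'aabd': from fail(17)=1 chase 'd': 1 ⇒ 11;  out=∅∪out(11)=∅
  fail(23) 'cdcb': from fail(22)=20 chase 'b': 20→0 ⇒ 1;  out={6}∪out(1)={6}
  fail(8) 'acdcb': from fail(7)=22 chase 'b': 22 ⇒ 23;  out={1}∪out(23)={1,6}
  fail(14) 'bdbeb': from fail(13)=2 chase 'b': 2→9→0 ⇒ 1;  out=∅∪out(1)=∅
  fail(19) 'aabdb': from fail(18)=11 chase 'b': 11 ⇒ 12;  out={5}∪out(12)={5}
  fail(15) 'bdbeba': from fail(14)=1 chase 'a': 1→0 ⇒ 4;  out={3}∪out(4)={3,4}

Text stream:
pos 0 'e': at 9
pos 1 'c': at 10  → match P2@[0:1]
pos 2 'b': at 1 (via fail)
pos 3 'd': at 11
pos 4 'b': at 12
pos 5 'e': at 13
pos 6 'b': at 14
pos 7 'a': at 15  → match P3@[2:7],P4@[7:7]
pos 8 'a': at 16 (via fail)  → match P4@[8:8]
pos 9 'c': at 5 (via fail)
pos 10 'a': at 4 (via fail)  → match P4@[10:10]
pos 11 'c': at 5
pos 12 'd': at 6
pos 13 'c': at 7
pos 14 'b': at 8  → match P1@[10:14],P6@[11:14]
pos 15 'a': at 4 (via fail)  → match P4@[15:15]
pos 16 'b': at 1 (via fail)
pos 17 'b': at 1 (via fail)
pos 18 'b': at 1 (via fail)
pos 19 'e': at 2
pos 20 'd': at 3  → match P0@[18:20]
pos 21 'e': at 9 (via fail)
pos 22 'a': at 4 (via fail)  → match P4@[22:22]
pos 23 'c': at 5
pos 24 'c': at 20 (via fail)
pos 25 'b': at 1 (via fail)
pos 26 'c': at 20 (via fail)
pos 27 'c': at 20 (via fail)
pos 28 'd': at 21
pos 29 'c': at 22
pos 30 'b': at 23  → match P6@[27:30]
pos 31 'c': at 20 (via fail)
pos 32 'd': at 21
pos 33 'e': at 9 (via fail)
pos 34 'd': at 0 (via fail)
pos 35 'c': at 20
pos 36 'd': at 21
pos 37 'c': at 22
pos 38 'b': at 23  → match P6@[35:38]
pos 39 'a': at 4 (via fail)  → match P4@[39:39]
pos 40 'a': at 16  → match P4@[40:40]
pos 41 'a': at 16 (via fail)  → match P4@[41:41]
pos 42 'c': at 5 (via fail)
pos 43 'd': at 6
pos 44 'c': at 7
pos 45 'b': at 8  → match P1@[41:45],P6@[42:45]
pos 46 'c': at 20 (via fail)
pos 47 'c': at 20 (via fail)
pos 48 'a': at 4 (via fail)  → match P4@[48:48]
pos 49 'a': at 16  → match P4@[49:49]
pos 50 'b': at 17
pos 51 'd': at 18
pos 52 'b': at 19  → match P5@[48:52]
pos 53 'a': at 4 (via fail)  → match P4@[53:53]
pos 54 'd': at 0 (via fail)
pos 55 'c': at 20
pos 56 'd': at 21
pos 57 'c': at 22
pos 58 'b': at 23  → match P6@[55:58]
pos 59 'a': at 4 (via fail)  → match P4@[59:59]
pos 60 'a': at 16  → match P4@[60:60]
pos 61 'b': at 17
pos 62 'd': at 18
pos 63 'b': at 19  → match P5@[59:63]
pos 64 'c': at 20 (via fail)
pos 65 'e': at 9 (via fail)
pos 66 'c': at 10  → match P2@[65:66]
pos 67 'c': at 20 (via fail)
pos 68 'd': at 21
pos 69 'c': at 22
pos 70 'b': at 23  → match P6@[67:70]
pos 71 'd': at 11 (via fail)
pos 72 'c': at 20 (via fail)
pos 73 'a': at 4 (via fail)  → match P4@[73:73]
pos 74 'c': at 5
pos 75 'd': at 6
pos 76 'c': at 7

Matches: [[1,2],[7,3],[7,4],[8,4],[10,4],[14,1],[14,6],[15,4],[20,0],[22,4],[30,6],[38,6],[39,4],[40,4],[41,4],[45,1],[45,6],[48,4],[49,4],[52,5],[53,4],[58,6],[59,4],[60,4],[63,5],[66,2],[70,6],[73,4]]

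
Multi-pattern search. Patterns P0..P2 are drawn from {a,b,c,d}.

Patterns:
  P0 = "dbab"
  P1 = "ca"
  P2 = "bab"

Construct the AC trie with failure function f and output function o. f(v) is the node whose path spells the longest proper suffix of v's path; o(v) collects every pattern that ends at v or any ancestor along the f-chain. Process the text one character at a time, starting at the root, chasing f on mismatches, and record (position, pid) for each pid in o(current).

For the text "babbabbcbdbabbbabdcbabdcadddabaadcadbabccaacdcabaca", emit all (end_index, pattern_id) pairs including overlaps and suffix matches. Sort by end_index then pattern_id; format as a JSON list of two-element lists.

Build automaton:
Trie nodes:
  0='ε' goto b→7 c→5 d→1
  1='d' goto b→2
  2='db' goto a→3
  3='dba' goto b→4
  4='dbab' goto ·  ←P0
  5='c' goto a→6
  6='ca' goto ·  ←P1
  7='b' goto a→8
  8='ba' goto b→9
  9='bab' goto ·  ←P2

Failure links (BFS by depth):
  fail(1) 'd': from fail(0)=0 chase 'd': 0 ⇒ 0;  out=∅∪out(0)=∅
  fail(5) 'c': from fail(0)=0 chase 'c': 0 ⇒ 0;  out=∅∪out(0)=∅
  fail(7) 'b': from fail(0)=0 chase 'b': 0 ⇒ 0;  out=∅∪out(0)=∅
  fail(2) 'db': from fail(1)=0 chase 'b': 0 ⇒ 7;  out=∅∪out(7)=∅
  fail(6) 'ca': from fail(5)=0 chase 'a': 0 ⇒ 0;  out={1}∪out(0)={1}
  fail(8) 'ba': from fail(7)=0 chase 'a': 0 ⇒ 0;  out=∅∪out(0)=∅
  fail(3) 'dba': from fail(2)=7 chase 'a': 7 ⇒ 8;  out=∅∪out(8)=∅
  fail(9) 'bab': from fail(8)=0 chase 'b': 0 ⇒ 7;  out={2}∪out(7)={2}
  fail(4) 'dbab': from fail(3)=8 chase 'b': 8 ⇒ 9;  out={0}∪out(9)={0,2}

Scan:
pos 0 'b': at 7
pos 1 'a': at 8
pos 2 'b': at 9  → match P2@[0:2]
pos 3 'b': at 7 (fail-walked)
pos 4 'a': at 8
pos 5 'b': at 9  → match P2@[3:5]
pos 6 'b': at 7 (fail-walked)
pos 7 'c': at 5 (fail-walked)
pos 8 'b': at 7 (fail-walked)
pos 9 'd': at 1 (fail-walked)
pos 10 'b': at 2
pos 11 'a': at 3
pos 12 'b': at 4  → match P0@[9:12],P2@[10:12]
pos 13 'b': at 7 (fail-walked)
pos 14 'b': at 7 (fail-walked)
pos 15 'a': at 8
pos 16 'b': at 9  → match P2@[14:16]
pos 17 'd': at 1 (fail-walked)
pos 18 'c': at 5 (fail-walked)
pos 19 'b': at 7 (fail-walked)
pos 20 'a': at 8
pos 21 'b': at 9  → match P2@[19:21]
pos 22 'd': at 1 (fail-walked)
pos 23 'c': at 5 (fail-walked)
pos 24 'a': at 6  → match P1@[23:24]
pos 25 'd': at 1 (fail-walked)
pos 26 'd': at 1 (fail-walked)
pos 27 'd': at 1 (fail-walked)
pos 28 'a': at 0 (fail-walked)
pos 29 'b': at 7
pos 30 'a': at 8
pos 31 'a': at 0 (fail-walked)
pos 32 'd': at 1
pos 33 'c': at 5 (fail-walked)
pos 34 'a': at 6  → match P1@[33:34]
pos 35 'd': at 1 (fail-walked)
pos 36 'b': at 2
pos 37 'a': at 3
pos 38 'b': at 4  → match P0@[35:38],P2@[36:38]
pos 39 'c': at 5 (fail-walked)
pos 40 'c': at 5 (fail-walked)
pos 41 'a': at 6  → match P1@[40:41]
pos 42 'a': at 0 (fail-walked)
pos 43 'c': at 5
pos 44 'd': at 1 (fail-walked)
pos 45 'c': at 5 (fail-walked)
pos 46 'a': at 6  → match P1@[45:46]
pos 47 'b': at 7 (fail-walked)
pos 48 'a': at 8
pos 49 'c': at 5 (fail-walked)
pos 50 'a': at 6  → match P1@[49:50]

All matches (sorted): [[2,2],[5,2],[12,0],[12,2],[16,2],[21,2],[24,1],[34,1],[38,0],[38,2],[41,1],[46,1],[50,1]]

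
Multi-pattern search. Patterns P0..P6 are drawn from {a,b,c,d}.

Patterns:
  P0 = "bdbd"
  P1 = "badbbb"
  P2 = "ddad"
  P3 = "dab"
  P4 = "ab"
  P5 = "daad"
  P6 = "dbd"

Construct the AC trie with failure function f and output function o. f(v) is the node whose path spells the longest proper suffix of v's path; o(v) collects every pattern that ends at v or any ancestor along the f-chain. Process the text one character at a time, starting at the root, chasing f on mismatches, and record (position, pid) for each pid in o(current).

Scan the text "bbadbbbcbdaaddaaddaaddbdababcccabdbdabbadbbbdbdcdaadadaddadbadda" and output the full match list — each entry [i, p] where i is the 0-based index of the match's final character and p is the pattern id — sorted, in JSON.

Construct AC machine:
Trie nodes:
  n0 'ε': a→16 b→1 d→10
  n1 'b': a→5 d→2
  n2 'bd': b→3
  n3 'bdb': d→4
  n4 'bdbd': ·  [P0 ends]
  n5 'ba': d→6
  n6 'bad': b→7
  n7 'badb': b→8
  n8 'badbb': b→9
  n9 'badbbb': ·  [P1 ends]
  n10 'd': a→14 b→20 d→11
  n11 'dd': a→12
  n12 'dda': d→13
  n13 'ddad': ·  [P2 ends]
  n14 'da': a→18 b→15
  n15 'dab': ·  [P3 ends]
  n16 'a': b→17
  n17 'ab': ·  [P4 ends]
  n18 'daa': d→19
  n19 'daad': ·  [P5 ends]
  n20 'db': d→21
  n21 'dbd': ·  [P6 ends]

Failure links (BFS by depth):
  fail(1) 'b': from fail(0)=0 chase 'b': 0 ⇒ 0;  out=∅∪out(0)=∅
  fail(10) 'd': from fail(0)=0 chase 'd': 0 ⇒ 0;  out=∅∪out(0)=∅
  fail(16) 'a': from fail(0)=0 chase 'a': 0 ⇒ 0;  out=∅∪out(0)=∅
  fail(2) 'bd': from fail(1)=0 chase 'd': 0 ⇒ 10;  out=∅∪out(10)=∅
  fail(5) 'ba': from fail(1)=0 chase 'a': 0 ⇒ 16;  out=∅∪out(16)=∅
  fail(11) 'dd': from fail(10)=0 chase 'd': 0 ⇒ 10;  out=∅∪out(10)=∅
  fail(14) 'da': from fail(10)=0 chase 'a': 0 ⇒ 16;  out=∅∪out(16)=∅
  fail(17) 'ab': from fail(16)=0 chase 'b': 0 ⇒ 1;  out={4}∪out(1)={4}
  fail(20) 'db': from fail(10)=0 chase 'b': 0 ⇒ 1;  out=∅∪out(1)=∅
  fail(3) 'bdb': from fail(2)=10 chase 'b': 10 ⇒ 20;  out=∅∪out(20)=∅
  fail(6) 'bad': from fail(5)=16 chase 'd': 16→0 ⇒ 10;  out=∅∪out(10)=∅
  fail(12) 'dda': from fail(11)=10 chase 'a': 10 ⇒ 14;  out=∅∪out(14)=∅
  fail(15) 'dab': from fail(14)=16 chase 'b': 16 ⇒ 17;  out={3}∪out(17)={3,4}
  fail(18) 'daa': from fail(14)=16 chase 'a': 16→0 ⇒ 16;  out=∅∪out(16)=∅
  fail(21) 'dbd': from fail(20)=1 chase 'd': 1 ⇒ 2;  out={6}∪out(2)={6}
  fail(4) 'bdbd': from fail(3)=20 chase 'd': 20 ⇒ 21;  out={0}∪out(21)={0,6}
  fail(7) 'badb': from fail(6)=10 chase 'b': 10 ⇒ 20;  out=∅∪out(20)=∅
  fail(13) 'ddad': from fail(12)=14 chase 'd': 14→16→0 ⇒ 10;  out={2}∪out(10)={2}
  fail(19) 'daad': from fail(18)=16 chase 'd': 16→0 ⇒ 10;  out={5}∪out(10)={5}
  fail(8) 'badbb': from fail(7)=20 chase 'b': 20→1→0 ⇒ 1;  out=∅∪out(1)=∅
  fail(9) 'badbbb': from fail(8)=1 chase 'b': 1→0 ⇒ 1;  out={1}∪out(1)={1}

Scan:
i=0 'b': node 0→1
i=1 'b': node 1→1 (via fail)
i=2 'a': node 1→5
i=3 'd': node 5→6
i=4 'b': node 6→7
i=5 'b': node 7→8
i=6 'b': node 8→9  emit P1@[1:6]
i=7 'c': node 9→0 (via fail)
i=8 'b': node 0→1
i=9 'd': node 1→2
i=10 'a': node 2→14 (via fail)
i=11 'a': node 14→18
i=12 'd': node 18→19  emit P5@[9:12]
i=13 'd': node 19→11 (via fail)
i=14 'a': node 11→12
i=15 'a': node 12→18 (via fail)
i=16 'd': node 18→19  emit P5@[13:16]
i=17 'd': node 19→11 (via fail)
i=18 'a': node 11→12
i=19 'a': node 12→18 (via fail)
i=20 'd': node 18→19  emit P5@[17:20]
i=21 'd': node 19→11 (via fail)
i=22 'b': node 11→20 (via fail)
i=23 'd': node 20→21  emit P6@[21:23]
i=24 'a': node 21→14 (via fail)
i=25 'b': node 14→15  emit P3@[23:25],P4@[24:25]
i=26 'a': node 15→5 (via fail)
i=27 'b': node 5→17 (via fail)  emit P4@[26:27]
i=28 'c': node 17→0 (via fail)
i=29 'c': node 0→0
i=30 'c': node 0→0
i=31 'a': node 0→16
i=32 'b': node 16→17  emit P4@[31:32]
i=33 'd': node 17→2 (via fail)
i=34 'b': node 2→3
i=35 'd': node 3→4  emit P0@[32:35],P6@[33:35]
i=36 'a': node 4→14 (via fail)
i=37 'b': node 14→15  emit P3@[35:37],P4@[36:37]
i=38 'b': node 15→1 (via fail)
i=39 'a': node 1→5
i=40 'd': node 5→6
i=41 'b': node 6→7
i=42 'b': node 7→8
i=43 'b': node 8→9  emit P1@[38:43]
i=44 'd': node 9→2 (via fail)
i=45 'b': node 2→3
i=46 'd': node 3→4  emit P0@[43:46],P6@[44:46]
i=47 'c': node 4→0 (via fail)
i=48 'd': node 0→10
i=49 'a': node 10→14
i=50 'a': node 14→18
i=51 'd': node 18→19  emit P5@[48:51]
i=52 'a': node 19→14 (via fail)
i=53 'd': node 14→10 (via fail)
i=54 'a': node 10→14
i=55 'd': node 14→10 (via fail)
i=56 'd': node 10→11
i=57 'a': node 11→12
i=58 'd': node 12→13  emit P2@[55:58]
i=59 'b': node 13→20 (via fail)
i=60 'a': node 20→5 (via fail)
i=61 'd': node 5→6
i=62 'd': node 6→11 (via fail)
i=63 'a': node 11→12

Matches: [[6,1],[12,5],[16,5],[20,5],[23,6],[25,3],[25,4],[27,4],[32,4],[35,0],[35,6],[37,3],[37,4],[43,1],[46,0],[46,6],[51,5],[58,2]]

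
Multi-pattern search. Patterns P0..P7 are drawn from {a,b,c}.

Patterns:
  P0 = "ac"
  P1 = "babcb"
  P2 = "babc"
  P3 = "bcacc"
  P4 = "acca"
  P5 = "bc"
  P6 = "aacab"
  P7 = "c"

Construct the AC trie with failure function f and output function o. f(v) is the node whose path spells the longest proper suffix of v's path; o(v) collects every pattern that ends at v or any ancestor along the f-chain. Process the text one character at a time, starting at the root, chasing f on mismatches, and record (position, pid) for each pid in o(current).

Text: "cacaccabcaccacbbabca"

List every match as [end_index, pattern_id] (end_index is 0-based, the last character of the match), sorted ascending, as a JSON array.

Construct AC machine:
Trie (insert patterns):
  0='ε' goto a→1 b→3 c→18
  1='a' goto a→14 c→2
  2='ac' goto c→12  ←P0
  3='b' goto a→4 c→8
  4='ba' goto b→5
  5='bab' goto c→6
  6='babc' goto b→7  ←P2
  7='babcb' goto ·  ←P1
  8='bc' goto a→9  ←P5
  9='bca' goto c→10
  10='bcac' goto c→11
  11='bcacc' goto ·  ←P3
  12='acc' goto a→13
  13='acca' goto ·  ←P4
  14='aa' goto c→15
  15='aac' goto a→16
  16='aaca' goto b→17
  17='aacab' goto ·  ←P6
  18='c' goto ·  ←P7

Failure links (BFS by depth):
  fail(1) 'a': from fail(0)=0 chase 'a': 0 ⇒ 0;  out=∅∪out(0)=∅
  fail(3) 'b': from fail(0)=0 chase 'b': 0 ⇒ 0;  out=∅∪out(0)=∅
  fail(18) 'c': from fail(0)=0 chase 'c': 0 ⇒ 0;  out={7}∪out(0)={7}
  fail(2) 'ac': from fail(1)=0 chase 'c': 0 ⇒ 18;  out={0}∪out(18)={0,7}
  fail(4) 'ba': from fail(3)=0 chase 'a': 0 ⇒ 1;  out=∅∪out(1)=∅
  fail(8) 'bc': from fail(3)=0 chase 'c': 0 ⇒ 18;  out={5}∪out(18)={5,7}
  fail(14) 'aa': from fail(1)=0 chase 'a': 0 ⇒ 1;  out=∅∪out(1)=∅
  fail(5) 'bab': from fail(4)=1 chase 'b': 1→0 ⇒ 3;  out=∅∪out(3)=∅
  fail(9) 'bca': from fail(8)=18 chase 'a': 18→0 ⇒ 1;  out=∅∪out(1)=∅
  fail(12) 'acc': from fail(2)=18 chase 'c': 18→0 ⇒ 18;  out=∅∪out(18)={7}
  fail(15) 'aac': from fail(14)=1 chase 'c': 1 ⇒ 2;  out=∅∪out(2)={0,7}
  fail(6) 'babc': from fail(5)=3 chase 'c': 3 ⇒ 8;  out={2}∪out(8)={2,5,7}
  fail(10) 'bcac': from fail(9)=1 chase 'c': 1 ⇒ 2;  out=∅∪out(2)={0,7}
  fail(13) 'acca': from fail(12)=18 chase 'a': 18→0 ⇒ 1;  out={4}∪out(1)={4}
  fail(16) 'aaca': from fail(15)=2 chase 'a': 2→18→0 ⇒ 1;  out=∅∪out(1)=∅
  fail(7) 'babcb': from fail(6)=8 chase 'b': 8→18→0 ⇒ 3;  out={1}∪out(3)={1}
  fail(11) 'bcacc': from fail(10)=2 chase 'c': 2 ⇒ 12;  out={3}∪out(12)={3,7}
  fail(17) 'aacab': from fail(16)=1 chase 'b': 1→0 ⇒ 3;  out={6}∪out(3)={6}

Scan:
pos 0 'c': at 18  emit P7@[0:0]
pos 1 'a': at 1 ·f
pos 2 'c': at 2  emit P0@[1:2],P7@[2:2]
pos 3 'a': at 1 ·f
pos 4 'c': at 2  emit P0@[3:4],P7@[4:4]
pos 5 'c': at 12  emit P7@[5:5]
pos 6 'a': at 13  emit P4@[3:6]
pos 7 'b': at 3 ·f
pos 8 'c': at 8  emit P5@[7:8],P7@[8:8]
pos 9 'a': at 9
pos 10 'c': at 10  emit P0@[9:10],P7@[10:10]
pos 11 'c': at 11  emit P3@[7:11],P7@[11:11]
pos 12 'a': at 13 ·f  emit P4@[9:12]
pos 13 'c': at 2 ·f  emit P0@[12:13],P7@[13:13]
pos 14 'b': at 3 ·f
pos 15 'b': at 3 ·f
pos 16 'a': at 4
pos 17 'b': at 5
pos 18 'c': at 6  emit P2@[15:18],P5@[17:18],P7@[18:18]
pos 19 'a': at 9 ·f

All matches (sorted): [[0,7],[2,0],[2,7],[4,0],[4,7],[5,7],[6,4],[8,5],[8,7],[10,0],[10,7],[11,3],[11,7],[12,4],[13,0],[13,7],[18,2],[18,5],[18,7]]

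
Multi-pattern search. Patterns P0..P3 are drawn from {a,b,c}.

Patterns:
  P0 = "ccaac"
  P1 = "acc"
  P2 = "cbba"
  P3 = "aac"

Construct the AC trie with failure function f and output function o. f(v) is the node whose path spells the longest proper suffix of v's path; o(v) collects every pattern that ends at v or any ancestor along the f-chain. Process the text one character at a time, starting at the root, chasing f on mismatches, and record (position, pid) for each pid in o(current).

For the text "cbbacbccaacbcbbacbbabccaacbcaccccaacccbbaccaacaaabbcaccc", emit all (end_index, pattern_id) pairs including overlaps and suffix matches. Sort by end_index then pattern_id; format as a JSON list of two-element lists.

Build automaton:
Trie (insert patterns):
  n0 'ε': a→6 c→1
  n1 'c': b→9 c→2
  n2 'cc': a→3
  n3 'cca': a→4
  n4 'ccaa': c→5
  n5 'ccaac': ·  ←P0
  n6 'a': a→12 c→7
  n7 'ac': c→8
  n8 'acc': ·  ←P1
  n9 'cb': b→10
  n10 'cbb': a→11
  n11 'cbba': ·  ←P2
  n12 'aa': c→13
  n13 'aac': ·  ←P3

BFS fail/out derivation:
  n1('c'): parent n0 fail=0; on 'c' 0 → fail=0;  out ∅∪∅=∅
  n6('a'): parent n0 fail=0; on 'a' 0 → fail=0;  out ∅∪∅=∅
  n2('cc'): parent n1 fail=0; on 'c' 0 → fail=1;  out ∅∪∅=∅
  n7('ac'): parent n6 fail=0; on 'c' 0 → fail=1;  out ∅∪∅=∅
  n9('cb'): parent n1 fail=0; on 'b' 0 → fail=0;  out ∅∪∅=∅
  n12('aa'): parent n6 fail=0; on 'a' 0 → fail=6;  out ∅∪∅=∅
  n3('cca'): parent n2 fail=1; on 'a' 1→0 → fail=6;  out ∅∪∅=∅
  n8('acc'): parent n7 fail=1; on 'c' 1 → fail=2;  out {1}∪∅={1}
  n10('cbb'): parent n9 fail=0; on 'b' 0 → fail=0;  out ∅∪∅=∅
  n13('aac'): parent n12 fail=6; on 'c' 6 → fail=7;  out {3}∪∅={3}
  n4('ccaa'): parent n3 fail=6; on 'a' 6 → fail=12;  out ∅∪∅=∅
  n11('cbba'): parent n10 fail=0; on 'a' 0 → fail=6;  out {2}∪∅={2}
  n5('ccaac'): parent n4 fail=12; on 'c' 12 → fail=13;  out {0}∪{3}={0,3}

Text stream:
i=0 'c': node 0→1
i=1 'b': node 1→9
i=2 'b': node 9→10
i=3 'a': node 10→11  → match P2@[0:3]
i=4 'c': node 11→7 ·f
i=5 'b': node 7→9 ·f
i=6 'c': node 9→1 ·f
i=7 'c': node 1→2
i=8 'a': node 2→3
i=9 'a': node 3→4
i=10 'c': node 4→5  → match P0@[6:10],P3@[8:10]
i=11 'b': node 5→9 ·f
i=12 'c': node 9→1 ·f
i=13 'b': node 1→9
i=14 'b': node 9→10
i=15 'a': node 10→11  → match P2@[12:15]
i=16 'c': node 11→7 ·f
i=17 'b': node 7→9 ·f
i=18 'b': node 9→10
i=19 'a': node 10→11  → match P2@[16:19]
i=20 'b': node 11→0 ·f
i=21 'c': node 0→1
i=22 'c': node 1→2
i=23 'a': node 2→3
i=24 'a': node 3→4
i=25 'c': node 4→5  → match P0@[21:25],P3@[23:25]
i=26 'b': node 5→9 ·f
i=27 'c': node 9→1 ·f
i=28 'a': node 1→6 ·f
i=29 'c': node 6→7
i=30 'c': node 7→8  → match P1@[28:30]
i=31 'c': node 8→2 ·f
i=32 'c': node 2→2 ·f
i=33 'a': node 2→3
i=34 'a': node 3→4
i=35 'c': node 4→5  → match P0@[31:35],P3@[33:35]
i=36 'c': node 5→8 ·f  → match P1@[34:36]
i=37 'c': node 8→2 ·f
i=38 'b': node 2→9 ·f
i=39 'b': node 9→10
i=40 'a': node 10→11  → match P2@[37:40]
i=41 'c': node 11→7 ·f
i=42 'c': node 7→8  → match P1@[40:42]
i=43 'a': node 8→3 ·f
i=44 'a': node 3→4
i=45 'c': node 4→5  → match P0@[41:45],P3@[43:45]
i=46 'a': node 5→6 ·f
i=47 'a': node 6→12
i=48 'a': node 12→12 ·f
i=49 'b': node 12→0 ·f
i=50 'b': node 0→0
i=51 'c': node 0→1
i=52 'a': node 1→6 ·f
i=53 'c': node 6→7
i=54 'c': node 7→8  → match P1@[52:54]
i=55 'c': node 8→2 ·f

All matches (sorted): [[3,2],[10,0],[10,3],[15,2],[19,2],[25,0],[25,3],[30,1],[35,0],[35,3],[36,1],[40,2],[42,1],[45,0],[45,3],[54,1]]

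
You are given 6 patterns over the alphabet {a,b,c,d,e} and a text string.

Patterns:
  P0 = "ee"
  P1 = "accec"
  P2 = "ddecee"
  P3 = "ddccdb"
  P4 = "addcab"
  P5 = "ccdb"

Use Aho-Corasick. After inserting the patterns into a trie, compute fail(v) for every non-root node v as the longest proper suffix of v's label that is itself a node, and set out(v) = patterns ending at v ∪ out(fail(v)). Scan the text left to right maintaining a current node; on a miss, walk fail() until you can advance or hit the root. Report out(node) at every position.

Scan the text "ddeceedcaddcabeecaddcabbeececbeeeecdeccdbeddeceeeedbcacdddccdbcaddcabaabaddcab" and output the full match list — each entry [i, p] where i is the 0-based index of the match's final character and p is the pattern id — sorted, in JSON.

Construct AC machine:
Trie nodes:
  n0 'ε': a→3 c→23 d→8 e→1
  n1 'e': e→2
  n2 'ee': ·  ←P0
  n3 'a': c→4 d→18
  n4 'ac': c→5
  n5 'acc': e→6
  n6 'acce': c→7
  n7 'accec': ·  ←P1
  n8 'd': d→9
  n9 'dd': c→14 e→10
  n10 'dde': c→11
  n11 'ddec': e→12
  n12 'ddece': e→13
  n13 'ddecee': ·  ←P2
  n14 'ddc': c→15
  n15 'ddcc': d→16
  n16 'ddccd': b→17
  n17 'ddccdb': ·  ←P3
  n18 'ad': d→19
  n19 'add': c→20
  n20 'addc': a→21
  n21 'addca': b→22
  n22 'addcab': ·  ←P4
  n23 'c': c→24
  n24 'cc': d→25
  n25 'ccd': b→26
  n26 'ccdb': ·  ←P5

BFS fail/out derivation:
  n1('e'): parent n0 fail=0; on 'e' 0 → fail=0;  out ∅∪∅=∅
  n3('a'): parent n0 fail=0; on 'a' 0 → fail=0;  out ∅∪∅=∅
  n8('d'): parent n0 fail=0; on 'd' 0 → fail=0;  out ∅∪∅=∅
  n23('c'): parent n0 fail=0; on 'c' 0 → fail=0;  out ∅∪∅=∅
  n2('ee'): parent n1 fail=0; on 'e' 0 → fail=1;  out {0}∪∅={0}
  n4('ac'): parent n3 fail=0; on 'c' 0 → fail=23;  out ∅∪∅=∅
  n9('dd'): parent n8 fail=0; on 'd' 0 → fail=8;  out ∅∪∅=∅
  n18('ad'): parent n3 fail=0; on 'd' 0 → fail=8;  out ∅∪∅=∅
  n24('cc'): parent n23 fail=0; on 'c' 0 → fail=23;  out ∅∪∅=∅
  n5('acc'): parent n4 fail=23; on 'c' 23 → fail=24;  out ∅∪∅=∅
  n10('dde'): parent n9 fail=8; on 'e' 8→0 → fail=1;  out ∅∪∅=∅
  n14('ddc'): parent n9 fail=8; on 'c' 8→0 → fail=23;  out ∅∪∅=∅
  n19('add'): parent n18 fail=8; on 'd' 8 → fail=9;  out ∅∪∅=∅
  n25('ccd'): parent n24 fail=23; on 'd' 23→0 → fail=8;  out ∅∪∅=∅
  n6('acce'): parent n5 fail=24; on 'e' 24→23→0 → fail=1;  out ∅∪∅=∅
  n11('ddec'): parent n10 fail=1; on 'c' 1→0 → fail=23;  out ∅∪∅=∅
  n15('ddcc'): parent n14 fail=23; on 'c' 23 → fail=24;  out ∅∪∅=∅
  n20('addc'): parent n19 fail=9; on 'c' 9 → fail=14;  out ∅∪∅=∅
  n26('ccdb'): parent n25 fail=8; on 'b' 8→0 → fail=0;  out {5}∪∅={5}
  n7('accec'): parent n6 fail=1; on 'c' 1→0 → fail=23;  out {1}∪∅={1}
  n12('ddece'): parent n11 fail=23; on 'e' 23→0 → fail=1;  out ∅∪∅=∅
  n16('ddccd'): parent n15 fail=24; on 'd' 24 → fail=25;  out ∅∪∅=∅
  n21('addca'): parent n20 fail=14; on 'a' 14→23→0 → fail=3;  out ∅∪∅=∅
  n13('ddecee'): parent n12 fail=1; on 'e' 1 → fail=2;  out {2}∪{0}={0,2}
  n17('ddccdb'): parent n16 fail=25; on 'b' 25 → fail=26;  out {3}∪{5}={3,5}
  n22('addcab'): parent n21 fail=3; on 'b' 3→0 → fail=0;  out {4}∪∅={4}

Run:
pos 0 'd': at 8
pos 1 'd': at 9
pos 2 'e': at 10
pos 3 'c': at 11
pos 4 'e': at 12
pos 5 'e': at 13  → match P0@[4:5],P2@[0:5]
pos 6 'd': at 8 ·f
pos 7 'c': at 23 ·f
pos 8 'a': at 3 ·f
pos 9 'd': at 18
pos 10 'd': at 19
pos 11 'c': at 20
pos 12 'a': at 21
pos 13 'b': at 22  → match P4@[8:13]
pos 14 'e': at 1 ·f
pos 15 'e': at 2  → match P0@[14:15]
pos 16 'c': at 23 ·f
pos 17 'a': at 3 ·f
pos 18 'd': at 18
pos 19 'd': at 19
pos 20 'c': at 20
pos 21 'a': at 21
pos 22 'b': at 22  → match P4@[17:22]
pos 23 'b': at 0 ·f
pos 24 'e': at 1
pos 25 'e': at 2  → match P0@[24:25]
pos 26 'c': at 23 ·f
pos 27 'e': at 1 ·f
pos 28 'c': at 23 ·f
pos 29 'b': at 0 ·f
pos 30 'e': at 1
pos 31 'e': at 2  → match P0@[30:31]
pos 32 'e': at 2 ·f  → match P0@[31:32]
pos 33 'e': at 2 ·f  → match P0@[32:33]
pos 34 'c': at 23 ·f
pos 35 'd': at 8 ·f
pos 36 'e': at 1 ·f
pos 37 'c': at 23 ·f
pos 38 'c': at 24
pos 39 'd': at 25
pos 40 'b': at 26  → match P5@[37:40]
pos 41 'e': at 1 ·f
pos 42 'd': at 8 ·f
pos 43 'd': at 9
pos 44 'e': at 10
pos 45 'c': at 11
pos 46 'e': at 12
pos 47 'e': at 13  → match P0@[46:47],P2@[42:47]
pos 48 'e': at 2 ·f  → match P0@[47:48]
pos 49 'e': at 2 ·f  → match P0@[48:49]
pos 50 'd': at 8 ·f
pos 51 'b': at 0 ·f
pos 52 'c': at 23
pos 53 'a': at 3 ·f
pos 54 'c': at 4
pos 55 'd': at 8 ·f
pos 56 'd': at 9
pos 57 'd': at 9 ·f
pos 58 'c': at 14
pos 59 'c': at 15
pos 60 'd': at 16
pos 61 'b': at 17  → match P3@[56:61],P5@[58:61]
pos 62 'c': at 23 ·f
pos 63 'a': at 3 ·f
pos 64 'd': at 18
pos 65 'd': at 19
pos 66 'c': at 20
pos 67 'a': at 21
pos 68 'b': at 22  → match P4@[63:68]
pos 69 'a': at 3 ·f
pos 70 'a': at 3 ·f
pos 71 'b': at 0 ·f
pos 72 'a': at 3
pos 73 'd': at 18
pos 74 'd': at 19
pos 75 'c': at 20
pos 76 'a': at 21
pos 77 'b': at 22  → match P4@[72:77]

Matches: [[5,0],[5,2],[13,4],[15,0],[22,4],[25,0],[31,0],[32,0],[33,0],[40,5],[47,0],[47,2],[48,0],[49,0],[61,3],[61,5],[68,4],[77,4]]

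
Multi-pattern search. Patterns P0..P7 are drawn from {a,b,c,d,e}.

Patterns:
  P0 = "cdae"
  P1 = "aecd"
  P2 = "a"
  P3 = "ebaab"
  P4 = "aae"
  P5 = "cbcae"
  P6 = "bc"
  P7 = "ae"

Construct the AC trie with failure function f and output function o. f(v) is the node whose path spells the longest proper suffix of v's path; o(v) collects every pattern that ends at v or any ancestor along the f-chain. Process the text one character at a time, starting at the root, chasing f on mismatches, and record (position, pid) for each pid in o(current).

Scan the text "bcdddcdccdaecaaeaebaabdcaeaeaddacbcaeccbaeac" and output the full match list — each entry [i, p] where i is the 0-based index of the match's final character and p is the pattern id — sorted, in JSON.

Build:
Trie (insert patterns):
  0='ε' goto a→5 b→20 c→1 e→9
  1='c' goto b→16 d→2
  2='cd' goto a→3
  3='cda' goto e→4
  4='cdae' goto ·  [P0 ends]
  5='a' goto a→14 e→6  [P2 ends]
  6='ae' goto c→7  [P7 ends]
  7='aec' goto d→8
  8='aecd' goto ·  [P1 ends]
  9='e' goto b→10
  10='eb' goto a→11
  11='eba' goto a→12
  12='ebaa' goto b→13
  13='ebaab' goto ·  [P3 ends]
  14='aa' goto e→15
  15='aae' goto ·  [P4 ends]
  16='cb' goto c→17
  17='cbc' goto a→18
  18='cbca' goto e→19
  19='cbcae' goto ·  [P5 ends]
  20='b' goto c→21
  21='bc' goto ·  [P6 ends]

Failure links (BFS by depth):
  fail(1) 'c': from fail(0)=0 chase 'c': 0 ⇒ 0;  out=∅∪out(0)=∅
  fail(5) 'a': from fail(0)=0 chase 'a': 0 ⇒ 0;  out={2}∪out(0)={2}
  fail(9) 'e': from fail(0)=0 chase 'e': 0 ⇒ 0;  out=∅∪out(0)=∅
  fail(20) 'b': from fail(0)=0 chase 'b': 0 ⇒ 0;  out=∅∪out(0)=∅
  fail(2) 'cd': from fail(1)=0 chase 'd': 0 ⇒ 0;  out=∅∪out(0)=∅
  fail(6) 'ae': from fail(5)=0 chase 'e': 0 ⇒ 9;  out={7}∪out(9)={7}
  fail(10) 'eb': from fail(9)=0 chase 'b': 0 ⇒ 20;  out=∅∪out(20)=∅
  fail(14) 'aa': from fail(5)=0 chase 'a': 0 ⇒ 5;  out=∅∪out(5)={2}
  fail(16) 'cb': from fail(1)=0 chase 'b': 0 ⇒ 20;  out=∅∪out(20)=∅
  fail(21) 'bc': from fail(20)=0 chase 'c': 0 ⇒ 1;  out={6}∪out(1)={6}
  fail(3) 'cda': from fail(2)=0 chase 'a': 0 ⇒ 5;  out=∅∪out(5)={2}
  fail(7) 'aec': from fail(6)=9 chase 'c': 9→0 ⇒ 1;  out=∅∪out(1)=∅
  fail(11) 'eba': from fail(10)=20 chase 'a': 20→0 ⇒ 5;  out=∅∪out(5)={2}
  fail(15) 'aae': from fail(14)=5 chase 'e': 5 ⇒ 6;  out={4}∪out(6)={4,7}
  fail(17) 'cbc': from fail(16)=20 chase 'c': 20 ⇒ 21;  out=∅∪out(21)={6}
  fail(4) 'cdae': from fail(3)=5 chase 'e': 5 ⇒ 6;  out={0}∪out(6)={0,7}
  fail(8) 'aecd': from fail(7)=1 chase 'd': 1 ⇒ 2;  out={1}∪out(2)={1}
  fail(12) 'ebaa': from fail(11)=5 chase 'a': 5 ⇒ 14;  out=∅∪out(14)={2}
  fail(18) 'cbca': from fail(17)=21 chase 'a': 21→1→0 ⇒ 5;  out=∅∪out(5)={2}
  fail(13) 'ebaab': from fail(12)=14 chase 'b': 14→5→0 ⇒ 20;  out={3}∪out(20)={3}
  fail(19) 'cbcae': from fail(18)=5 chase 'e': 5 ⇒ 6;  out={5}∪out(6)={5,7}

Scan:
[0] read 'b'  n0⇒n20
[1] read 'c'  n20⇒n21  ** P6@[0:1]
[2] read 'd'  n21⇒n2 ·f
[3] read 'd'  n2⇒n0 ·f
[4] read 'd'  n0⇒n0
[5] read 'c'  n0⇒n1
[6] read 'd'  n1⇒n2
[7] read 'c'  n2⇒n1 ·f
[8] read 'c'  n1⇒n1 ·f
[9] read 'd'  n1⇒n2
[10] read 'a'  n2⇒n3  ** P2@[10:10]
[11] read 'e'  n3⇒n4  ** P0@[8:11],P7@[10:11]
[12] read 'c'  n4⇒n7 ·f
[13] read 'a'  n7⇒n5 ·f  ** P2@[13:13]
[14] read 'a'  n5⇒n14  ** P2@[14:14]
[15] read 'e'  n14⇒n15  ** P4@[13:15],P7@[14:15]
[16] read 'a'  n15⇒n5 ·f  ** P2@[16:16]
[17] read 'e'  n5⇒n6  ** P7@[16:17]
[18] read 'b'  n6⇒n10 ·f
[19] read 'a'  n10⇒n11  ** P2@[19:19]
[20] read 'a'  n11⇒n12  ** P2@[20:20]
[21] read 'b'  n12⇒n13  ** P3@[17:21]
[22] read 'd'  n13⇒n0 ·f
[23] read 'c'  n0⇒n1
[24] read 'a'  n1⇒n5 ·f  ** P2@[24:24]
[25] read 'e'  n5⇒n6  ** P7@[24:25]
[26] read 'a'  n6⇒n5 ·f  ** P2@[26:26]
[27] read 'e'  n5⇒n6  ** P7@[26:27]
[28] read 'a'  n6⇒n5 ·f  ** P2@[28:28]
[29] read 'd'  n5⇒n0 ·f
[30] read 'd'  n0⇒n0
[31] read 'a'  n0⇒n5  ** P2@[31:31]
[32] read 'c'  n5⇒n1 ·f
[33] read 'b'  n1⇒n16
[34] read 'c'  n16⇒n17  ** P6@[33:34]
[35] read 'a'  n17⇒n18  ** P2@[35:35]
[36] read 'e'  n18⇒n19  ** P5@[32:36],P7@[35:36]
[37] read 'c'  n19⇒n7 ·f
[38] read 'c'  n7⇒n1 ·f
[39] read 'b'  n1⇒n16
[40] read 'a'  n16⇒n5 ·f  ** P2@[40:40]
[41] read 'e'  n5⇒n6  ** P7@[40:41]
[42] read 'a'  n6⇒n5 ·f  ** P2@[42:42]
[43] read 'c'  n5⇒n1 ·f

Result: [[1,6],[10,2],[11,0],[11,7],[13,2],[14,2],[15,4],[15,7],[16,2],[17,7],[19,2],[20,2],[21,3],[24,2],[25,7],[26,2],[27,7],[28,2],[31,2],[34,6],[35,2],[36,5],[36,7],[40,2],[41,7],[42,2]]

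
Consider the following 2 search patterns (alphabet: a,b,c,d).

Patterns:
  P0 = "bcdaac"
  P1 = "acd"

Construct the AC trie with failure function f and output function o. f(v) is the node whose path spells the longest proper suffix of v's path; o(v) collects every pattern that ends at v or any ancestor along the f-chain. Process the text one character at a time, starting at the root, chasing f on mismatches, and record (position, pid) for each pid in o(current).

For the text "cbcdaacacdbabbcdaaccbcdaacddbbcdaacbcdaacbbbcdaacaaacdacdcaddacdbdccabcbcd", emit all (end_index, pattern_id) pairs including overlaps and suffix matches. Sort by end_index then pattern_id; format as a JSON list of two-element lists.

Build automaton:
Trie nodes:
  n0 'ε': a→7 b→1
  n1 'b': c→2
  n2 'bc': d→3
  n3 'bcd': a→4
  n4 'bcda': a→5
  n5 'bcdaa': c→6
  n6 'bcdaac': ·  ←P0
  n7 'a': c→8
  n8 'ac': d→9
  n9 'acd': ·  ←P1

Failure links (BFS by depth):
  fail(1) 'b': from fail(0)=0 chase 'b': 0 ⇒ 0;  out=∅∪out(0)=∅
  fail(7) 'a': from fail(0)=0 chase 'a': 0 ⇒ 0;  out=∅∪out(0)=∅
  fail(2) 'bc': from fail(1)=0 chase 'c': 0 ⇒ 0;  out=∅∪out(0)=∅
  fail(8) 'ac': from fail(7)=0 chase 'c': 0 ⇒ 0;  out=∅∪out(0)=∅
  fail(3) 'bcd': from fail(2)=0 chase 'd': 0 ⇒ 0;  out=∅∪out(0)=∅
  fail(9) 'acd': from fail(8)=0 chase 'd': 0 ⇒ 0;  out={1}∪out(0)={1}
  fail(4) 'bcda': from fail(3)=0 chase 'a': 0 ⇒ 7;  out=∅∪out(7)=∅
  fail(5) 'bcdaa': from fail(4)=7 chase 'a': 7→0 ⇒ 7;  out=∅∪out(7)=∅
  fail(6) 'bcdaac': from fail(5)=7 chase 'c': 7 ⇒ 8;  out={0}∪out(8)={0}

Text stream:
[0] read 'c'  n0⇒n0
[1] read 'b'  n0⇒n1
[2] read 'c'  n1⇒n2
[3] read 'd'  n2⇒n3
[4] read 'a'  n3⇒n4
[5] read 'a'  n4⇒n5
[6] read 'c'  n5⇒n6  emit P0@[1:6]
[7] read 'a'  n6⇒n7 ·f
[8] read 'c'  n7⇒n8
[9] read 'd'  n8⇒n9  emit P1@[7:9]
[10] read 'b'  n9⇒n1 ·f
[11] read 'a'  n1⇒n7 ·f
[12] read 'b'  n7⇒n1 ·f
[13] read 'b'  n1⇒n1 ·f
[14] read 'c'  n1⇒n2
[15] read 'd'  n2⇒n3
[16] read 'a'  n3⇒n4
[17] read 'a'  n4⇒n5
[18] read 'c'  n5⇒n6  emit P0@[13:18]
[19] read 'c'  n6⇒n0 ·f
[20] read 'b'  n0⇒n1
[21] read 'c'  n1⇒n2
[22] read 'd'  n2⇒n3
[23] read 'a'  n3⇒n4
[24] read 'a'  n4⇒n5
[25] read 'c'  n5⇒n6  emit P0@[20:25]
[26] read 'd'  n6⇒n9 ·f  emit P1@[24:26]
[27] read 'd'  n9⇒n0 ·f
[28] read 'b'  n0⇒n1
[29] read 'b'  n1⇒n1 ·f
[30] read 'c'  n1⇒n2
[31] read 'd'  n2⇒n3
[32] read 'a'  n3⇒n4
[33] read 'a'  n4⇒n5
[34] read 'c'  n5⇒n6  emit P0@[29:34]
[35] read 'b'  n6⇒n1 ·f
[36] read 'c'  n1⇒n2
[37] read 'd'  n2⇒n3
[38] read 'a'  n3⇒n4
[39] read 'a'  n4⇒n5
[40] read 'c'  n5⇒n6  emit P0@[35:40]
[41] read 'b'  n6⇒n1 ·f
[42] read 'b'  n1⇒n1 ·f
[43] read 'b'  n1⇒n1 ·f
[44] read 'c'  n1⇒n2
[45] read 'd'  n2⇒n3
[46] read 'a'  n3⇒n4
[47] read 'a'  n4⇒n5
[48] read 'c'  n5⇒n6  emit P0@[43:48]
[49] read 'a'  n6⇒n7 ·f
[50] read 'a'  n7⇒n7 ·f
[51] read 'a'  n7⇒n7 ·f
[52] read 'c'  n7⇒n8
[53] read 'd'  n8⇒n9  emit P1@[51:53]
[54] read 'a'  n9⇒n7 ·f
[55] read 'c'  n7⇒n8
[56] read 'd'  n8⇒n9  emit P1@[54:56]
[57] read 'c'  n9⇒n0 ·f
[58] read 'a'  n0⇒n7
[59] read 'd'  n7⇒n0 ·f
[60] read 'd'  n0⇒n0
[61] read 'a'  n0⇒n7
[62] read 'c'  n7⇒n8
[63] read 'd'  n8⇒n9  emit P1@[61:63]
[64] read 'b'  n9⇒n1 ·f
[65] read 'd'  n1⇒n0 ·f
[66] read 'c'  n0⇒n0
[67] read 'c'  n0⇒n0
[68] read 'a'  n0⇒n7
[69] read 'b'  n7⇒n1 ·f
[70] read 'c'  n1⇒n2
[71] read 'b'  n2⇒n1 ·f
[72] read 'c'  n1⇒n2
[73] read 'd'  n2⇒n3

Result: [[6,0],[9,1],[18,0],[25,0],[26,1],[34,0],[40,0],[48,0],[53,1],[56,1],[63,1]]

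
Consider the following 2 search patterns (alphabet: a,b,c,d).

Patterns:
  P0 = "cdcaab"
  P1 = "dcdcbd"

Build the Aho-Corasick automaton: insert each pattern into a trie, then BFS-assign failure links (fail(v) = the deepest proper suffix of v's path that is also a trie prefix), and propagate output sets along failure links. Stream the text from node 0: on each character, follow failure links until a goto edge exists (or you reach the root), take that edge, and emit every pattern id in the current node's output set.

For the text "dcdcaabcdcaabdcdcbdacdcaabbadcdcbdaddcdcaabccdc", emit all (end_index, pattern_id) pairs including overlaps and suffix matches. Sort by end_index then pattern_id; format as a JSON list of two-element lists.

Build:
Trie (insert patterns):
  0='ε' goto c→1 d→7
  1='c' goto d→2
  2='cd' goto c→3
  3='cdc' goto a→4
  4='cdca' goto a→5
  5='cdcaa' goto b→6
  6='cdcaab' goto ·  ←P0
  7='d' goto c→8
  8='dc' goto d→9
  9='dcd' goto c→10
  10='dcdc' goto b→11
  11='dcdcb' goto d→12
  12='dcdcbd' goto ·  ←P1

BFS fail/out derivation:
  fail(1) 'c': from fail(0)=0 chase 'c': 0 ⇒ 0;  out=∅∪out(0)=∅
  fail(7) 'd': from fail(0)=0 chase 'd': 0 ⇒ 0;  out=∅∪out(0)=∅
  fail(2) 'cd': from fail(1)=0 chase 'd': 0 ⇒ 7;  out=∅∪out(7)=∅
  fail(8) 'dc': from fail(7)=0 chase 'c': 0 ⇒ 1;  out=∅∪out(1)=∅
  fail(3) 'cdc': from fail(2)=7 chase 'c': 7 ⇒ 8;  out=∅∪out(8)=∅
  fail(9) 'dcd': from fail(8)=1 chase 'd': 1 ⇒ 2;  out=∅∪out(2)=∅
  fail(4) 'cdca': from fail(3)=8 chase 'a': 8→1→0 ⇒ 0;  out=∅∪out(0)=∅
  fail(10) 'dcdc': from fail(9)=2 chase 'c': 2 ⇒ 3;  out=∅∪out(3)=∅
  fail(5) 'cdcaa': from fail(4)=0 chase 'a': 0 ⇒ 0;  out=∅∪out(0)=∅
  fail(11) 'dcdcb': from fail(10)=3 chase 'b': 3→8→1→0 ⇒ 0;  out=∅∪out(0)=∅
  fail(6) 'cdcaab': from fail(5)=0 chase 'b': 0 ⇒ 0;  out={0}∪out(0)={0}
  fail(12) 'dcdcbd': from fail(11)=0 chase 'd': 0 ⇒ 7;  out={1}∪out(7)={1}

Scan:
i=0 'd': node 0→7
i=1 'c': node 7→8
i=2 'd': node 8→9
i=3 'c': node 9→10
i=4 'a': node 10→4 (via fail)
i=5 'a': node 4→5
i=6 'b': node 5→6  → match P0@[1:6]
i=7 'c': node 6→1 (via fail)
i=8 'd': node 1→2
i=9 'c': node 2→3
i=10 'a': node 3→4
i=11 'a': node 4→5
i=12 'b': node 5→6  → match P0@[7:12]
i=13 'd': node 6→7 (via fail)
i=14 'c': node 7→8
i=15 'd': node 8→9
i=16 'c': node 9→10
i=17 'b': node 10→11
i=18 'd': node 11→12  → match P1@[13:18]
i=19 'a': node 12→0 (via fail)
i=20 'c': node 0→1
i=21 'd': node 1→2
i=22 'c': node 2→3
i=23 'a': node 3→4
i=24 'a': node 4→5
i=25 'b': node 5→6  → match P0@[20:25]
i=26 'b': node 6→0 (via fail)
i=27 'a': node 0→0
i=28 'd': node 0→7
i=29 'c': node 7→8
i=30 'd': node 8→9
i=31 'c': node 9→10
i=32 'b': node 10→11
i=33 'd': node 11→12  → match P1@[28:33]
i=34 'a': node 12→0 (via fail)
i=35 'd': node 0→7
i=36 'd': node 7→7 (via fail)
i=37 'c': node 7→8
i=38 'd': node 8→9
i=39 'c': node 9→10
i=40 'a': node 10→4 (via fail)
i=41 'a': node 4→5
i=42 'b': node 5→6  → match P0@[37:42]
i=43 'c': node 6→1 (via fail)
i=44 'c': node 1→1 (via fail)
i=45 'd': node 1→2
i=46 'c': node 2→3

Matches: [[6,0],[12,0],[18,1],[25,0],[33,1],[42,0]]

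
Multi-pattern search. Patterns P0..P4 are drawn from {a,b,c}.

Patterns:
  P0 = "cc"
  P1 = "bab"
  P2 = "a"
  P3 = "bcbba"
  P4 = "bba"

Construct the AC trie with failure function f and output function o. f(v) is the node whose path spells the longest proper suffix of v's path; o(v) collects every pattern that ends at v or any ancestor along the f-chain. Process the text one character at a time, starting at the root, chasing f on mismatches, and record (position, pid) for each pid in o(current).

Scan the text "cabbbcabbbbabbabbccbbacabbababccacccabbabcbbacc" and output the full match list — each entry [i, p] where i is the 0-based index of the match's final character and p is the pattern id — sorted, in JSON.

Construct AC machine:
Trie nodes:
  n0 'ε': a→6 b→3 c→1
  n1 'c': c→2
  n2 'cc': ·  ←P0
  n3 'b': a→4 b→11 c→7
  n4 'ba': b→5
  n5 'bab': ·  ←P1
  n6 'a': ·  ←P2
  n7 'bc': b→8
  n8 'bcb': b→9
  n9 'bcbb': a→10
  n10 'bcbba': ·  ←P3
  n11 'bb': a→12
  n12 'bba': ·  ←P4

BFS fail/out derivation:
  fail(1) 'c': from fail(0)=0 chase 'c': 0 ⇒ 0;  out=∅∪out(0)=∅
  fail(3) 'b': from fail(0)=0 chase 'b': 0 ⇒ 0;  out=∅∪out(0)=∅
  fail(6) 'a': from fail(0)=0 chase 'a': 0 ⇒ 0;  out={2}∪out(0)={2}
  fail(2) 'cc': from fail(1)=0 chase 'c': 0 ⇒ 1;  out={0}∪out(1)={0}
  fail(4) 'ba': from fail(3)=0 chase 'a': 0 ⇒ 6;  out=∅∪out(6)={2}
  fail(7) 'bc': from fail(3)=0 chase 'c': 0 ⇒ 1;  out=∅∪out(1)=∅
  fail(11) 'bb': from fail(3)=0 chase 'b': 0 ⇒ 3;  out=∅∪out(3)=∅
  fail(5) 'bab': from fail(4)=6 chase 'b': 6→0 ⇒ 3;  out={1}∪out(3)={1}
  fail(8) 'bcb': from fail(7)=1 chase 'b': 1→0 ⇒ 3;  out=∅∪out(3)=∅
  fail(12) 'bba': from fail(11)=3 chase 'a': 3 ⇒ 4;  out={4}∪out(4)={2,4}
  fail(9) 'bcbb': from fail(8)=3 chase 'b': 3 ⇒ 11;  out=∅∪out(11)=∅
  fail(10) 'bcbba': from fail(9)=11 chase 'a': 11 ⇒ 12;  out={3}∪out(12)={2,3,4}

Text stream:
i=0 'c': node 0→1
i=1 'a': node 1→6 (fail-walked)  emit P2@[1:1]
i=2 'b': node 6→3 (fail-walked)
i=3 'b': node 3→11
i=4 'b': node 11→11 (fail-walked)
i=5 'c': node 11→7 (fail-walked)
i=6 'a': node 7→6 (fail-walked)  emit P2@[6:6]
i=7 'b': node 6→3 (fail-walked)
i=8 'b': node 3→11
i=9 'b': node 11→11 (fail-walked)
i=10 'b': node 11→11 (fail-walked)
i=11 'a': node 11→12  emit P2@[11:11],P4@[9:11]
i=12 'b': node 12→5 (fail-walked)  emit P1@[10:12]
i=13 'b': node 5→11 (fail-walked)
i=14 'a': node 11→12  emit P2@[14:14],P4@[12:14]
i=15 'b': node 12→5 (fail-walked)  emit P1@[13:15]
i=16 'b': node 5→11 (fail-walked)
i=17 'c': node 11→7 (fail-walked)
i=18 'c': node 7→2 (fail-walked)  emit P0@[17:18]
i=19 'b': node 2→3 (fail-walked)
i=20 'b': node 3→11
i=21 'a': node 11→12  emit P2@[21:21],P4@[19:21]
i=22 'c': node 12→1 (fail-walked)
i=23 'a': node 1→6 (fail-walked)  emit P2@[23:23]
i=24 'b': node 6→3 (fail-walked)
i=25 'b': node 3→11
i=26 'a': node 11→12  emit P2@[26:26],P4@[24:26]
i=27 'b': node 12→5 (fail-walked)  emit P1@[25:27]
i=28 'a': node 5→4 (fail-walked)  emit P2@[28:28]
i=29 'b': node 4→5  emit P1@[27:29]
i=30 'c': node 5→7 (fail-walked)
i=31 'c': node 7→2 (fail-walked)  emit P0@[30:31]
i=32 'a': node 2→6 (fail-walked)  emit P2@[32:32]
i=33 'c': node 6→1 (fail-walked)
i=34 'c': node 1→2  emit P0@[33:34]
i=35 'c': node 2→2 (fail-walked)  emit P0@[34:35]
i=36 'a': node 2→6 (fail-walked)  emit P2@[36:36]
i=37 'b': node 6→3 (fail-walked)
i=38 'b': node 3→11
i=39 'a': node 11→12  emit P2@[39:39],P4@[37:39]
i=40 'b': node 12→5 (fail-walked)  emit P1@[38:40]
i=41 'c': node 5→7 (fail-walked)
i=42 'b': node 7→8
i=43 'b': node 8→9
i=44 'a': node 9→10  emit P2@[44:44],P3@[40:44],P4@[42:44]
i=45 'c': node 10→1 (fail-walked)
i=46 'c': node 1→2  emit P0@[45:46]

Matches: [[1,2],[6,2],[11,2],[11,4],[12,1],[14,2],[14,4],[15,1],[18,0],[21,2],[21,4],[23,2],[26,2],[26,4],[27,1],[28,2],[29,1],[31,0],[32,2],[34,0],[35,0],[36,2],[39,2],[39,4],[40,1],[44,2],[44,3],[44,4],[46,0]]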